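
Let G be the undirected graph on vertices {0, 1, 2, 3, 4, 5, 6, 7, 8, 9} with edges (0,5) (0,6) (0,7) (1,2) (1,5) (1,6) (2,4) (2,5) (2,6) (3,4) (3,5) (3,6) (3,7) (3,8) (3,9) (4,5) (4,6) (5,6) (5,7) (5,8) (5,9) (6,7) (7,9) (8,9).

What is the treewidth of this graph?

A width-3 tree decomposition is:
Bags: B1 = {3, 5, 6, 7}  B2 = {3, 4, 5, 6}  B3 = {0, 5, 6, 7}  B4 = {3, 5, 7, 9}  B5 = {2, 4, 5, 6}  B6 = {1, 2, 5, 6}  B7 = {3, 5, 8, 9}
Tree: B1–B2, B1–B3, B1–B4, B2–B5, B5–B6, B4–B7
The largest bag has 4 vertices, giving width 3; this decomposition certifies tw(G) ≤ 3. Conversely, {3, 5, 8, 9} is a clique of size 4, and the vertices of any clique must share a bag in every tree decomposition; so some bag has ≥ 4 vertices and tw(G) ≥ 3. Hence tw(G) = 3 exactly.

3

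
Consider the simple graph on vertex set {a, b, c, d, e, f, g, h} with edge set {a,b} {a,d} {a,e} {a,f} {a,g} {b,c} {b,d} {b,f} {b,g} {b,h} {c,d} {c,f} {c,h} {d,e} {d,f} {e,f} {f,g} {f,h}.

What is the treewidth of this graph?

A width-3 tree decomposition is:
Bags: B1 = {a, b, d, f}  B2 = {a, b, f, g}  B3 = {a, d, e, f}  B4 = {b, c, d, f}  B5 = {b, c, f, h}
Tree: B1–B2, B1–B3, B1–B4, B4–B5
Every bag has size at most 4, so the width is 4 − 1 = 3 and tw(G) ≤ 3. Conversely, {a, d, e, f} is a clique of size 4, and the vertices of any clique must share a bag in every tree decomposition; so some bag has ≥ 4 vertices and tw(G) ≥ 3. The upper and lower bounds meet at 3, so that is the treewidth.

3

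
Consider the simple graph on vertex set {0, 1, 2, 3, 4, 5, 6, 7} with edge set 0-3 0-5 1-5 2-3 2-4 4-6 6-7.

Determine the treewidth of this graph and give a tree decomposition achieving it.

Treewidth 1.
One such decomposition:
Bags: B1 = {6, 7}  B2 = {4, 6}  B3 = {2, 4}  B4 = {2, 3}  B5 = {0, 3}  B6 = {0, 5}  B7 = {1, 5}
Tree: B1–B2, B2–B3, B3–B4, B4–B5, B5–B6, B6–B7

Each bag holds 2 vertices, so the decomposition has width 1, which upper-bounds the treewidth. Since G has at least one edge (e.g. 7–6), it is not an edgeless graph, so tw(G) ≥ 1. Therefore the treewidth is 1.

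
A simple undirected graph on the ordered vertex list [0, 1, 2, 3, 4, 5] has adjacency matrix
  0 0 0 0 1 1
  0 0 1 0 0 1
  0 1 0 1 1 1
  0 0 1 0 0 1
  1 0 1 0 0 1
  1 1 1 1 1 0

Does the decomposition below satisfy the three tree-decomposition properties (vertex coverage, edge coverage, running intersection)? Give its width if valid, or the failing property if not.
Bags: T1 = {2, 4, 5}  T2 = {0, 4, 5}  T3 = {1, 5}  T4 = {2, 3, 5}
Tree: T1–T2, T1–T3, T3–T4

A tree decomposition must satisfy three properties: every vertex lies in some bag; for every edge, both endpoints lie together in some bag; and for every vertex, the bags containing it form a connected subtree. Here edge (2,1) lies in no bag, so the decomposition is invalid.

No — edge (2,1) lies in no bag.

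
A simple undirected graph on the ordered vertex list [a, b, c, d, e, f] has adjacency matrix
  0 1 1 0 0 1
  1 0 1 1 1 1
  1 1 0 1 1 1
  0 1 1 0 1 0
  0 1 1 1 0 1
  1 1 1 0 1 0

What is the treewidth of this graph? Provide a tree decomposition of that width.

Each bag holds 4 vertices, so the decomposition has width 3, which upper-bounds the treewidth. Conversely, {b, c, d, e} is a clique of size 4, and the vertices of any clique must share a bag in every tree decomposition; so some bag has ≥ 4 vertices and tw(G) ≥ 3. Hence tw(G) = 3 exactly.

Treewidth 3.
Bags: B1 = {b, c, e, f}  B2 = {a, b, c, f}  B3 = {b, c, d, e}
Tree: B1–B2, B1–B3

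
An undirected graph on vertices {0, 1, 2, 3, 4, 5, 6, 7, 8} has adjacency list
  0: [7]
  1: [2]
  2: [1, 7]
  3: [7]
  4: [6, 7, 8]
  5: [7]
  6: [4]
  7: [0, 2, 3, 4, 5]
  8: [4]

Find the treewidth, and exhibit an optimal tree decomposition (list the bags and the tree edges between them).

Treewidth 1.
One optimal decomposition is:
Bags: B1 = {4, 6}  B2 = {4, 7}  B3 = {4, 8}  B4 = {0, 7}  B5 = {2, 7}  B6 = {5, 7}  B7 = {3, 7}  B8 = {1, 2}
Tree: B1–B2, B2–B3, B2–B4, B2–B5, B2–B6, B4–B7, B5–B8

Every bag has size at most 2, so the width is 2 − 1 = 1 and tw(G) ≤ 1. Since G has at least one edge (e.g. 6–4), it is not an edgeless graph, so tw(G) ≥ 1. Therefore the treewidth is 1.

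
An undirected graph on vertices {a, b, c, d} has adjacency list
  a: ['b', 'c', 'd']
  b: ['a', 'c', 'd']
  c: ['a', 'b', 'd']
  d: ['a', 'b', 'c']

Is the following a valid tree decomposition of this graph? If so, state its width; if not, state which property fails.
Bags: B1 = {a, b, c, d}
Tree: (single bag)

Every vertex of G appears in some bag (union = {a, b, c, d}); every edge is covered by a bag; and for each vertex v the set of bags containing v is connected in the bag tree. The decomposition is therefore valid. The largest bag has 4 vertices, so the width is 3.

Yes; width 3.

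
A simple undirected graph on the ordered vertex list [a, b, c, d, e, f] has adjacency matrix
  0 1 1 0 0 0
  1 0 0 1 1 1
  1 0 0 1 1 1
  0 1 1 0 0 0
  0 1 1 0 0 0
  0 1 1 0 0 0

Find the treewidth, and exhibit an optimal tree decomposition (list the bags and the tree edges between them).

The largest bag has 3 vertices, giving width 2; this decomposition certifies tw(G) ≤ 2. The edges c–e–b–f–c form a cycle, so G is not a tree and its treewidth is at least 2. The upper and lower bounds meet at 2, so that is the treewidth.

Treewidth 2.
Bags: B1 = {b, c, e}  B2 = {b, c, f}  B3 = {a, b, c}  B4 = {b, c, d}
Tree: B1–B2, B2–B3, B3–B4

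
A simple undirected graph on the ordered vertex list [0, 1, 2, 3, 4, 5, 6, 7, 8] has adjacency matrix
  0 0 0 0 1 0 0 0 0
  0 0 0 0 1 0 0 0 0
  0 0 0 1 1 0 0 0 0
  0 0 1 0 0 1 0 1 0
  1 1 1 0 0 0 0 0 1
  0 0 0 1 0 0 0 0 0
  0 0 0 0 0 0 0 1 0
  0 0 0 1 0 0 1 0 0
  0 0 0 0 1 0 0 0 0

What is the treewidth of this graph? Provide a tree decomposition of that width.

Each bag holds 2 vertices, so the decomposition has width 1, which upper-bounds the treewidth. Since G has at least one edge (e.g. 2–4), it is not an edgeless graph, so tw(G) ≥ 1. Hence tw(G) = 1 exactly.

Treewidth 1.
Bags: B1 = {2, 4}  B2 = {2, 3}  B3 = {0, 4}  B4 = {3, 7}  B5 = {4, 8}  B6 = {6, 7}  B7 = {1, 4}  B8 = {3, 5}
Tree: B1–B2, B1–B3, B2–B4, B1–B5, B4–B6, B5–B7, B2–B8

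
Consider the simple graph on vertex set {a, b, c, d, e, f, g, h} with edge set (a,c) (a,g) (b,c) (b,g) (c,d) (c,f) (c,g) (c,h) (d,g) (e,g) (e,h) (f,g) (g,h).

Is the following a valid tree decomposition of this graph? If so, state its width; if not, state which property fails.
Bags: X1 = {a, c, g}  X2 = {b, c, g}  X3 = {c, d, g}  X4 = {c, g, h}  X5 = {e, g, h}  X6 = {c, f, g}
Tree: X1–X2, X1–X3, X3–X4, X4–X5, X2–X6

Vertex coverage: the bags together contain {a, b, c, d, e, f, g, h}, the full vertex set. Edge coverage: each edge of G has both endpoints in at least one bag. Running intersection: for every vertex, the bags containing it form a connected subtree. All three properties hold, so this is a valid tree decomposition of width max|bag| − 1 = 2, and hence tw(G) ≤ 2.

Yes; width 2.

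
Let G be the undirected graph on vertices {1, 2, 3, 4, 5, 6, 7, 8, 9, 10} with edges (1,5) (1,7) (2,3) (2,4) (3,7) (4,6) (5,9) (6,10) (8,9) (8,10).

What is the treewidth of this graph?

2

A width-2 tree decomposition is:
Bags: B1 = {1, 5, 7}  B2 = {5, 7, 9}  B3 = {7, 8, 9}  B4 = {7, 8, 10}  B5 = {6, 7, 10}  B6 = {4, 6, 7}  B7 = {2, 4, 7}  B8 = {2, 3, 7}
Tree: B1–B2, B2–B3, B3–B4, B4–B5, B5–B6, B6–B7, B7–B8
Each bag holds 3 vertices, so the decomposition has width 2, which upper-bounds the treewidth. The edges 7–1–5–9–8–10–6–4–2–3–7 form a cycle, so G is not a tree and its treewidth is at least 2. Hence tw(G) = 2 exactly.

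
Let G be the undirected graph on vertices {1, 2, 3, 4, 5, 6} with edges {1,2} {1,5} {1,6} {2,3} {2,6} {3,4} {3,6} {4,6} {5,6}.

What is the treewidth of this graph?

2

A width-2 tree decomposition is:
Bags: B1 = {2, 3, 6}  B2 = {1, 2, 6}  B3 = {3, 4, 6}  B4 = {1, 5, 6}
Tree: B1–B2, B1–B3, B2–B4
Every bag has size at most 3, so the width is 3 − 1 = 2 and tw(G) ≤ 2. On the other hand G contains the 3-clique {1, 2, 6}. A clique must lie in a single bag of any decomposition, so no decomposition can have width below 2. The upper and lower bounds meet at 2, so that is the treewidth.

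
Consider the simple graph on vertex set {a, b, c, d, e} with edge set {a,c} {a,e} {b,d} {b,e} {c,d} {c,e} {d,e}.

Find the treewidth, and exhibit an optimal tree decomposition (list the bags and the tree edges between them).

Each bag holds 3 vertices, so the decomposition has width 2, which upper-bounds the treewidth. On the other hand G contains the 3-clique {c, d, e}. A clique must lie in a single bag of any decomposition, so no decomposition can have width below 2. Combining the bounds, tw(G) = 2.

Treewidth 2.
Bags: B1 = {b, d, e}  B2 = {c, d, e}  B3 = {a, c, e}
Tree: B1–B2, B2–B3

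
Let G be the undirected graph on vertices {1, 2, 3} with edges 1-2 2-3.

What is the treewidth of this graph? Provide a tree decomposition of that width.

Each bag holds 2 vertices, so the decomposition has width 1, which upper-bounds the treewidth. Since G has at least one edge (e.g. 2–3), it is not an edgeless graph, so tw(G) ≥ 1. The upper and lower bounds meet at 1, so that is the treewidth.

Treewidth 1.
One such decomposition:
Bags: B1 = {2, 3}  B2 = {1, 2}
Tree: B1–B2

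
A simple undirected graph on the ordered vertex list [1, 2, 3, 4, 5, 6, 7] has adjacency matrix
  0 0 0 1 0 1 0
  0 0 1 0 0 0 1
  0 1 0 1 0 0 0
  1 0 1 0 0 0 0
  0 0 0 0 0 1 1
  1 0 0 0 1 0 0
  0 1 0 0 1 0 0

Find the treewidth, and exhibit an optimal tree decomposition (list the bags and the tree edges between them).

The largest bag has 3 vertices, giving width 2; this decomposition certifies tw(G) ≤ 2. For the lower bound, G contains the cycle 3–4–1–6–5–7–2–3, so G is not a forest; only forests have treewidth ≤ 1, hence tw(G) ≥ 2. The upper and lower bounds meet at 2, so that is the treewidth.

Treewidth 2.
Bags: B1 = {1, 3, 4}  B2 = {1, 3, 6}  B3 = {3, 5, 6}  B4 = {3, 5, 7}  B5 = {2, 3, 7}
Tree: B1–B2, B2–B3, B3–B4, B4–B5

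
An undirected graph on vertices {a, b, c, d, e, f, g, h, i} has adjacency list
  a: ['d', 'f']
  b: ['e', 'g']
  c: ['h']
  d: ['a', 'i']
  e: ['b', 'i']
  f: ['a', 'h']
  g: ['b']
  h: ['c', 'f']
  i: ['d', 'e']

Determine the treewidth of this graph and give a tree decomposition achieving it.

Each bag holds 2 vertices, so the decomposition has width 1, which upper-bounds the treewidth. Any graph with an edge has treewidth ≥ 1, and G has the edge c–h. Hence tw(G) = 1 exactly.

Treewidth 1.
Bags: B1 = {c, h}  B2 = {f, h}  B3 = {a, f}  B4 = {a, d}  B5 = {d, i}  B6 = {e, i}  B7 = {b, e}  B8 = {b, g}
Tree: B1–B2, B2–B3, B3–B4, B4–B5, B5–B6, B6–B7, B7–B8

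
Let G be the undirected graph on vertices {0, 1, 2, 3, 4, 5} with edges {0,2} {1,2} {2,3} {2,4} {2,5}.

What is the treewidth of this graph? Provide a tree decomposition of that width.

Each bag holds 2 vertices, so the decomposition has width 1, which upper-bounds the treewidth. G has an edge, so its treewidth is at least 1. Hence tw(G) = 1 exactly.

Treewidth 1.
One optimal decomposition is:
Bags: B1 = {2, 5}  B2 = {0, 2}  B3 = {1, 2}  B4 = {2, 4}  B5 = {2, 3}
Tree: B1–B2, B2–B3, B2–B4, B1–B5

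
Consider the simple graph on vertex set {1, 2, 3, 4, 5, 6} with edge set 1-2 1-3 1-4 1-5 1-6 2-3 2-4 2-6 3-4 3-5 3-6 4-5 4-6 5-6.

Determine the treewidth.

4

A width-4 tree decomposition is:
Bags: B1 = {1, 3, 4, 5, 6}  B2 = {1, 2, 3, 4, 6}
Tree: B1–B2
Every bag has size at most 5, so the width is 5 − 1 = 4 and tw(G) ≤ 4. On the other hand G contains the 5-clique {1, 2, 3, 4, 6}. A clique must lie in a single bag of any decomposition, so no decomposition can have width below 4. Hence tw(G) = 4 exactly.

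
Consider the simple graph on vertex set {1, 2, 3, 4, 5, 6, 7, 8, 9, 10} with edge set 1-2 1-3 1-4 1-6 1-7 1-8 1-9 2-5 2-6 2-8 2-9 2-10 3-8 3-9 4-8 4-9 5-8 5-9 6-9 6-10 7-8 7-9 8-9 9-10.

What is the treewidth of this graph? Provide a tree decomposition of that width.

Treewidth 3.
Bags: B1 = {1, 2, 8, 9}  B2 = {1, 2, 6, 9}  B3 = {1, 3, 8, 9}  B4 = {2, 6, 9, 10}  B5 = {1, 4, 8, 9}  B6 = {1, 7, 8, 9}  B7 = {2, 5, 8, 9}
Tree: B1–B2, B1–B3, B2–B4, B1–B5, B3–B6, B1–B7

Each bag holds 4 vertices, so the decomposition has width 3, which upper-bounds the treewidth. For the lower bound, the 4 vertices {1, 2, 8, 9} are pairwise adjacent, and any tree decomposition puts a clique entirely inside one bag — forcing width ≥ 3. Combining the bounds, tw(G) = 3.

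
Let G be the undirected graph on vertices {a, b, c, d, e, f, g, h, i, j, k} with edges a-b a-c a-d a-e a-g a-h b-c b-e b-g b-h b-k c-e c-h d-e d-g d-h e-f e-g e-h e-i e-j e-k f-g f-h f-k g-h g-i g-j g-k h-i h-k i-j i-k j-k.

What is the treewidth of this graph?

A width-4 tree decomposition is:
Bags: B1 = {e, g, i, j, k}  B2 = {e, g, h, i, k}  B3 = {b, e, g, h, k}  B4 = {a, b, e, g, h}  B5 = {a, d, e, g, h}  B6 = {a, b, c, e, h}  B7 = {e, f, g, h, k}
Tree: B1–B2, B2–B3, B3–B4, B4–B5, B4–B6, B2–B7
Every bag has size at most 5, so the width is 5 − 1 = 4 and tw(G) ≤ 4. For the lower bound, the 5 vertices {e, g, i, j, k} are pairwise adjacent, and any tree decomposition puts a clique entirely inside one bag — forcing width ≥ 4. The upper and lower bounds meet at 4, so that is the treewidth.

4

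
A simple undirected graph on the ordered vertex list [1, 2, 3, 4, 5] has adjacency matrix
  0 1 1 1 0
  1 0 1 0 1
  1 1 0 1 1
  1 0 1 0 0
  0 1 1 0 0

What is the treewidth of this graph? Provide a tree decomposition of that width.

Treewidth 2.
One optimal decomposition is:
Bags: B1 = {1, 2, 3}  B2 = {1, 3, 4}  B3 = {2, 3, 5}
Tree: B1–B2, B1–B3

Every bag has size at most 3, so the width is 3 − 1 = 2 and tw(G) ≤ 2. On the other hand G contains the 3-clique {1, 2, 3}. A clique must lie in a single bag of any decomposition, so no decomposition can have width below 2. Combining the bounds, tw(G) = 2.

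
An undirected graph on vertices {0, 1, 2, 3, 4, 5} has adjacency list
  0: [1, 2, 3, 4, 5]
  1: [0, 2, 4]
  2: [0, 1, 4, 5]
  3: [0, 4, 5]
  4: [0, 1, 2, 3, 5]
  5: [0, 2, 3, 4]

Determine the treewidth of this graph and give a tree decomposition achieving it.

Each bag holds 4 vertices, so the decomposition has width 3, which upper-bounds the treewidth. For the lower bound, the 4 vertices {0, 1, 2, 4} are pairwise adjacent, and any tree decomposition puts a clique entirely inside one bag — forcing width ≥ 3. The upper and lower bounds meet at 3, so that is the treewidth.

Treewidth 3.
One optimal decomposition is:
Bags: B1 = {0, 1, 2, 4}  B2 = {0, 2, 4, 5}  B3 = {0, 3, 4, 5}
Tree: B1–B2, B2–B3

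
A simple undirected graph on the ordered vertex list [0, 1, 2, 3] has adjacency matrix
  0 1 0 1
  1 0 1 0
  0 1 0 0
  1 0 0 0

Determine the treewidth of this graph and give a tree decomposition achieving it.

Every bag has size at most 2, so the width is 2 − 1 = 1 and tw(G) ≤ 1. G has an edge, so its treewidth is at least 1. Therefore the treewidth is 1.

Treewidth 1.
One such decomposition:
Bags: B1 = {0, 1}  B2 = {1, 2}  B3 = {0, 3}
Tree: B1–B2, B1–B3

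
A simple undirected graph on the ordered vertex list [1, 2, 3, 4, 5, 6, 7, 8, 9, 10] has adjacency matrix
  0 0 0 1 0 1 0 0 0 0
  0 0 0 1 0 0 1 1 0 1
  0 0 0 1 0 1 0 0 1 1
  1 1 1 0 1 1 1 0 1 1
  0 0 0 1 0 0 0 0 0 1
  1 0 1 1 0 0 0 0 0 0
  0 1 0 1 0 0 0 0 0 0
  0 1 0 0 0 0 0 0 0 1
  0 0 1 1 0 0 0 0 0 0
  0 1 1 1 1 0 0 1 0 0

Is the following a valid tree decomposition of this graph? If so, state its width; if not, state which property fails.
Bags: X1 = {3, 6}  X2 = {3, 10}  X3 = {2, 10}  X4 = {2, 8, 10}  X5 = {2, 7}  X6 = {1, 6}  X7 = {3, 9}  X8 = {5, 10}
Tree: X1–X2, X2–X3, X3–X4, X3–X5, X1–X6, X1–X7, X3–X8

No — vertex 4 appears in no bag.

A tree decomposition must satisfy three properties: every vertex lies in some bag; for every edge, both endpoints lie together in some bag; and for every vertex, the bags containing it form a connected subtree. Here vertex 4 appears in no bag, so the decomposition is invalid.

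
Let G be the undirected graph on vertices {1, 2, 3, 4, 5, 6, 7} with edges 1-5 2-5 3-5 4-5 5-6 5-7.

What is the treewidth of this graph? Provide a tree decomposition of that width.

Every bag has size at most 2, so the width is 2 − 1 = 1 and tw(G) ≤ 1. G has an edge, so its treewidth is at least 1. The upper and lower bounds meet at 1, so that is the treewidth.

Treewidth 1.
Bags: B1 = {4, 5}  B2 = {1, 5}  B3 = {2, 5}  B4 = {5, 7}  B5 = {3, 5}  B6 = {5, 6}
Tree: B1–B2, B1–B3, B3–B4, B2–B5, B5–B6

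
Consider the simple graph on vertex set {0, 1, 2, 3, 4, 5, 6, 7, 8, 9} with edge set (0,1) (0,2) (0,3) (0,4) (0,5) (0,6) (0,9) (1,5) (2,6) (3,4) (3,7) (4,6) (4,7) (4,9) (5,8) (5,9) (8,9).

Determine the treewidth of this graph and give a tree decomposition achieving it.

Treewidth 2.
One optimal decomposition is:
Bags: B1 = {0, 4, 6}  B2 = {0, 4, 9}  B3 = {0, 5, 9}  B4 = {0, 2, 6}  B5 = {5, 8, 9}  B6 = {0, 3, 4}  B7 = {0, 1, 5}  B8 = {3, 4, 7}
Tree: B1–B2, B2–B3, B1–B4, B3–B5, B2–B6, B3–B7, B6–B8

Each bag holds 3 vertices, so the decomposition has width 2, which upper-bounds the treewidth. Conversely, {0, 1, 5} is a clique of size 3, and the vertices of any clique must share a bag in every tree decomposition; so some bag has ≥ 3 vertices and tw(G) ≥ 2. The upper and lower bounds meet at 2, so that is the treewidth.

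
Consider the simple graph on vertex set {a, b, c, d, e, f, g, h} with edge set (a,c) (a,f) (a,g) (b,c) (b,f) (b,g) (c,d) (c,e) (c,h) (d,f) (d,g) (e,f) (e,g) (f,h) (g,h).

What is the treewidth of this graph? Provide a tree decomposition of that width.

Every bag has size at most 4, so the width is 4 − 1 = 3 and tw(G) ≤ 3. For the lower bound: the 4 vertex sets {f,h}, {a,g}, {c}, {b} are disjoint, each induces a connected subgraph, and every pair is joined by at least one edge of G. Contracting each set to a single vertex therefore yields K_{4} as a minor, and since treewidth is minor-monotone, tw(G) ≥ tw(K_{4}) = 3. Combining the bounds, tw(G) = 3.

Treewidth 3.
Bags: B1 = {c, f, g, h}  B2 = {a, c, f, g}  B3 = {b, c, f, g}  B4 = {c, d, f, g}  B5 = {c, e, f, g}
Tree: B1–B2, B2–B3, B3–B4, B4–B5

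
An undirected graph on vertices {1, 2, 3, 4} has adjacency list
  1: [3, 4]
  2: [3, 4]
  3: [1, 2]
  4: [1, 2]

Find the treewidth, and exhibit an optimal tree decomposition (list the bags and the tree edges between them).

Every bag has size at most 3, so the width is 3 − 1 = 2 and tw(G) ≤ 2. Since 1–4–2–3–1 is a cycle in G, G is not acyclic. Forests are exactly the graphs of treewidth ≤ 1, so tw(G) ≥ 2. Hence tw(G) = 2 exactly.

Treewidth 2.
One such decomposition:
Bags: B1 = {1, 2, 4}  B2 = {1, 2, 3}
Tree: B1–B2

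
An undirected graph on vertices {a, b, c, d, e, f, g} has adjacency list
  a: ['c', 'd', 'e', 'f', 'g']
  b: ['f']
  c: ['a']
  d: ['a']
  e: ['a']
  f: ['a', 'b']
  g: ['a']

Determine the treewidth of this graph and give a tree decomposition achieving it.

Each bag holds 2 vertices, so the decomposition has width 1, which upper-bounds the treewidth. Since G has at least one edge (e.g. a–f), it is not an edgeless graph, so tw(G) ≥ 1. Hence tw(G) = 1 exactly.

Treewidth 1.
Bags: B1 = {a, f}  B2 = {a, g}  B3 = {a, d}  B4 = {a, e}  B5 = {b, f}  B6 = {a, c}
Tree: B1–B2, B1–B3, B1–B4, B1–B5, B2–B6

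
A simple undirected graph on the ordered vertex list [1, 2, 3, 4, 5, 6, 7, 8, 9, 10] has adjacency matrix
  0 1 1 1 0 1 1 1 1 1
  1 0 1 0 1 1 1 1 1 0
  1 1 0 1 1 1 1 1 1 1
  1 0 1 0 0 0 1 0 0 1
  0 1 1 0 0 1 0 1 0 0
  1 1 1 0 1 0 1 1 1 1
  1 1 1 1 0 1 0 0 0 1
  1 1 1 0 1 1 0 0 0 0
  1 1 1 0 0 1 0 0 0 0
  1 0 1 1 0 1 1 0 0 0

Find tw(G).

4

A width-4 tree decomposition is:
Bags: B1 = {1, 2, 3, 6, 9}  B2 = {1, 2, 3, 6, 8}  B3 = {2, 3, 5, 6, 8}  B4 = {1, 2, 3, 6, 7}  B5 = {1, 3, 6, 7, 10}  B6 = {1, 3, 4, 7, 10}
Tree: B1–B2, B2–B3, B2–B4, B4–B5, B5–B6
The largest bag has 5 vertices, giving width 4; this decomposition certifies tw(G) ≤ 4. For the lower bound, the 5 vertices {1, 3, 4, 7, 10} are pairwise adjacent, and any tree decomposition puts a clique entirely inside one bag — forcing width ≥ 4. Hence tw(G) = 4 exactly.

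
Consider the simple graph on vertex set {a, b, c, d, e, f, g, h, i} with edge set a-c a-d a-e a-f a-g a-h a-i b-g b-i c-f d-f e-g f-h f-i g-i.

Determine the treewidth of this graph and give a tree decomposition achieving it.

Each bag holds 3 vertices, so the decomposition has width 2, which upper-bounds the treewidth. On the other hand G contains the 3-clique {a, e, g}. A clique must lie in a single bag of any decomposition, so no decomposition can have width below 2. Combining the bounds, tw(G) = 2.

Treewidth 2.
One optimal decomposition is:
Bags: B1 = {a, g, i}  B2 = {a, f, i}  B3 = {a, d, f}  B4 = {b, g, i}  B5 = {a, c, f}  B6 = {a, f, h}  B7 = {a, e, g}
Tree: B1–B2, B2–B3, B1–B4, B3–B5, B2–B6, B1–B7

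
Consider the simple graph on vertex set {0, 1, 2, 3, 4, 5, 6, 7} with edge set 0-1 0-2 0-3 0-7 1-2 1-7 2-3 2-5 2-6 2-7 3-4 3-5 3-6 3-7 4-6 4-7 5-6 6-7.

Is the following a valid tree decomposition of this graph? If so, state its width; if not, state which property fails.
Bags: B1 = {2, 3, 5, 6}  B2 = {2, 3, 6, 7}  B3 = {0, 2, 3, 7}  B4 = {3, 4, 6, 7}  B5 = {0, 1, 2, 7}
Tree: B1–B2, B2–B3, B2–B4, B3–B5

Vertex coverage: the bags together contain {0, 1, 2, 3, 4, 5, 6, 7}, the full vertex set. Edge coverage: each edge of G has both endpoints in at least one bag. Running intersection: for every vertex, the bags containing it form a connected subtree. All three properties hold, so this is a valid tree decomposition of width max|bag| − 1 = 3, and hence tw(G) ≤ 3.

Yes; width 3.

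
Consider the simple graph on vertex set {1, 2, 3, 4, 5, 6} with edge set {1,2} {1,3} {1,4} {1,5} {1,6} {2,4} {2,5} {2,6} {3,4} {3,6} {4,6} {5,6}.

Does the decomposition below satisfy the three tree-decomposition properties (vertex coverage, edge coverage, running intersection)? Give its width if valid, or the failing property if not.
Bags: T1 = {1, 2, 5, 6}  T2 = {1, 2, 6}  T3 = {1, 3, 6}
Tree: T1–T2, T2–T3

A tree decomposition must satisfy three properties: every vertex lies in some bag; for every edge, both endpoints lie together in some bag; and for every vertex, the bags containing it form a connected subtree. Here vertex 4 appears in no bag, so the decomposition is invalid.

No — vertex 4 appears in no bag.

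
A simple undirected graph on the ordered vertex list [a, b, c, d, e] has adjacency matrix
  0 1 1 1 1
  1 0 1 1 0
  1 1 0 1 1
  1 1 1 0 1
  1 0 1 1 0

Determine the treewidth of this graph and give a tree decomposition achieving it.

Treewidth 3.
One such decomposition:
Bags: B1 = {a, b, c, d}  B2 = {a, c, d, e}
Tree: B1–B2

The largest bag has 4 vertices, giving width 3; this decomposition certifies tw(G) ≤ 3. For the lower bound, the 4 vertices {a, c, d, e} are pairwise adjacent, and any tree decomposition puts a clique entirely inside one bag — forcing width ≥ 3. Hence tw(G) = 3 exactly.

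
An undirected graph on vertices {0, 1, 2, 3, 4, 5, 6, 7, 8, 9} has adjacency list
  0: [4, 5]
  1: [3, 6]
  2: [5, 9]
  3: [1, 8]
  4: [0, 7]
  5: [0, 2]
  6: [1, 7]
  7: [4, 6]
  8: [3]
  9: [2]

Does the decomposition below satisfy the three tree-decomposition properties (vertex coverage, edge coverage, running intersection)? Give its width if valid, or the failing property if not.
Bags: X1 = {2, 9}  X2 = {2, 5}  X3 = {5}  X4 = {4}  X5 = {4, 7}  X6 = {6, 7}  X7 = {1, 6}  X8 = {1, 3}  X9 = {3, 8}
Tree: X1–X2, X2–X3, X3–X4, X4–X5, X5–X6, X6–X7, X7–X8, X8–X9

No — vertex 0 appears in no bag.

A tree decomposition must satisfy three properties: every vertex lies in some bag; for every edge, both endpoints lie together in some bag; and for every vertex, the bags containing it form a connected subtree. Here vertex 0 appears in no bag, so the decomposition is invalid.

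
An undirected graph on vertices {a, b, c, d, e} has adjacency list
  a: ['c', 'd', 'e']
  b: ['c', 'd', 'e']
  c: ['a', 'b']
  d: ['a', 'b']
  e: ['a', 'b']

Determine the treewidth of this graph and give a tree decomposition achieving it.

Treewidth 2.
One optimal decomposition is:
Bags: B1 = {a, b, e}  B2 = {a, b, d}  B3 = {a, b, c}
Tree: B1–B2, B2–B3

Each bag holds 3 vertices, so the decomposition has width 2, which upper-bounds the treewidth. For the lower bound, G contains the cycle b–e–a–d–b, so G is not a forest; only forests have treewidth ≤ 1, hence tw(G) ≥ 2. Combining the bounds, tw(G) = 2.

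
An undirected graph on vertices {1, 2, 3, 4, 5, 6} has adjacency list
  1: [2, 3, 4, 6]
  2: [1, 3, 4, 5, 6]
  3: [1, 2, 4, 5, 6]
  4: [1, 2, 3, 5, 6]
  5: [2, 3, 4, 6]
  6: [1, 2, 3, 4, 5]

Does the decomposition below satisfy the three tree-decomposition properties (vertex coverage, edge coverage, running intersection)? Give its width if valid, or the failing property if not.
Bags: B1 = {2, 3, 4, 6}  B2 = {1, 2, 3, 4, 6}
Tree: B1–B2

A tree decomposition must satisfy three properties: every vertex lies in some bag; for every edge, both endpoints lie together in some bag; and for every vertex, the bags containing it form a connected subtree. Here vertex 5 appears in no bag, so the decomposition is invalid.

No — vertex 5 appears in no bag.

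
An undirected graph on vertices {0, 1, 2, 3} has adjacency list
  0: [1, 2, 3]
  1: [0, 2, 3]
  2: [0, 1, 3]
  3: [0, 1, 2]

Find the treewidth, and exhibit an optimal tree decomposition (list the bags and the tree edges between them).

A single bag containing all 4 vertices is trivially a valid decomposition of width 3. On the other hand G contains the 4-clique {0, 1, 2, 3}. A clique must lie in a single bag of any decomposition, so no decomposition can have width below 3. The upper and lower bounds meet at 3, so that is the treewidth.

Treewidth 3.
Bags: B1 = {0, 1, 2, 3}
Tree: (single bag)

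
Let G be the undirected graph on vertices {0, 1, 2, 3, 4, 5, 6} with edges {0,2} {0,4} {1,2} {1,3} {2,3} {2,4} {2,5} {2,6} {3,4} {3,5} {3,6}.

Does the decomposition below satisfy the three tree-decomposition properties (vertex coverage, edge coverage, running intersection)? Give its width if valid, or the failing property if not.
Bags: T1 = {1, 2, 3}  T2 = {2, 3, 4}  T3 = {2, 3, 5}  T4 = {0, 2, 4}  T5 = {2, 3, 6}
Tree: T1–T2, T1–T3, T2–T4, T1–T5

Yes; width 2.

Checking the three conditions: (i) the bags cover all of {0, 1, 2, 3, 4, 5, 6}; (ii) for each edge, some bag contains both endpoints; (iii) the bags containing any fixed vertex form a subtree. All hold, so the decomposition is valid with width 3 − 1 = 2.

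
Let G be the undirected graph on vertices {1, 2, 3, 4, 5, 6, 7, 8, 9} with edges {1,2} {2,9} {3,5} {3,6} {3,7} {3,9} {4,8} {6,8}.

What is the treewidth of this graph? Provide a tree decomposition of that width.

The largest bag has 2 vertices, giving width 1; this decomposition certifies tw(G) ≤ 1. Any graph with an edge has treewidth ≥ 1, and G has the edge 9–3. Combining the bounds, tw(G) = 1.

Treewidth 1.
One such decomposition:
Bags: B1 = {3, 9}  B2 = {3, 5}  B3 = {3, 6}  B4 = {2, 9}  B5 = {6, 8}  B6 = {3, 7}  B7 = {1, 2}  B8 = {4, 8}
Tree: B1–B2, B1–B3, B1–B4, B3–B5, B2–B6, B4–B7, B5–B8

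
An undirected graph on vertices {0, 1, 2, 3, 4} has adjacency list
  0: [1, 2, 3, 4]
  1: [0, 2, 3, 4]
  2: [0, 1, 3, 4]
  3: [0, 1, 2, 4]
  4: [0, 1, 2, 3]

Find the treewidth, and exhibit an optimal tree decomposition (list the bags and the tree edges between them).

Treewidth 4.
One optimal decomposition is:
Bags: B1 = {0, 1, 2, 3, 4}
Tree: (single bag)

A single bag containing all 5 vertices is trivially a valid decomposition of width 4. Conversely, {0, 1, 2, 3, 4} is a clique of size 5, and the vertices of any clique must share a bag in every tree decomposition; so some bag has ≥ 5 vertices and tw(G) ≥ 4. Combining the bounds, tw(G) = 4.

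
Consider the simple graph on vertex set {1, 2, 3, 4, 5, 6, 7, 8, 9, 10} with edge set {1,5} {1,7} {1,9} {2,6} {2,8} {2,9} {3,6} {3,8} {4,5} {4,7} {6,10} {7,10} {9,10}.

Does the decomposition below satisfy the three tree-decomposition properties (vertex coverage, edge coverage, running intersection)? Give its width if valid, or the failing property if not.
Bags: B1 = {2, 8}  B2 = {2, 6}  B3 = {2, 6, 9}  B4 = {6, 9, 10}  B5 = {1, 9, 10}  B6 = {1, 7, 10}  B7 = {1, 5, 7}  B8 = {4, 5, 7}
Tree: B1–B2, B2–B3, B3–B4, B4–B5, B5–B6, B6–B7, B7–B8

No — vertex 3 appears in no bag.

A tree decomposition must satisfy three properties: every vertex lies in some bag; for every edge, both endpoints lie together in some bag; and for every vertex, the bags containing it form a connected subtree. Here vertex 3 appears in no bag, so the decomposition is invalid.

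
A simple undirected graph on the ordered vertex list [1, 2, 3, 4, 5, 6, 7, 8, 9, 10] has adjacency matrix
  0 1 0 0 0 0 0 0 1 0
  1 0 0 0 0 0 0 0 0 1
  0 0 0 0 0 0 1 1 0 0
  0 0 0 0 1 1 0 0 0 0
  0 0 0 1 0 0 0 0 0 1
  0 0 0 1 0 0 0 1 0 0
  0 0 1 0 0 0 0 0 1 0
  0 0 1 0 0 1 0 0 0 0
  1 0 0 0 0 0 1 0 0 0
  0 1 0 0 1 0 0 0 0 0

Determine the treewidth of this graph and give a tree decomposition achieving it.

Treewidth 2.
Bags: B1 = {1, 2, 9}  B2 = {2, 9, 10}  B3 = {5, 9, 10}  B4 = {4, 5, 9}  B5 = {4, 6, 9}  B6 = {6, 8, 9}  B7 = {3, 8, 9}  B8 = {3, 7, 9}
Tree: B1–B2, B2–B3, B3–B4, B4–B5, B5–B6, B6–B7, B7–B8

Every bag has size at most 3, so the width is 3 − 1 = 2 and tw(G) ≤ 2. Since 9–1–2–10–5–4–6–8–3–7–9 is a cycle in G, G is not acyclic. Forests are exactly the graphs of treewidth ≤ 1, so tw(G) ≥ 2. Therefore the treewidth is 2.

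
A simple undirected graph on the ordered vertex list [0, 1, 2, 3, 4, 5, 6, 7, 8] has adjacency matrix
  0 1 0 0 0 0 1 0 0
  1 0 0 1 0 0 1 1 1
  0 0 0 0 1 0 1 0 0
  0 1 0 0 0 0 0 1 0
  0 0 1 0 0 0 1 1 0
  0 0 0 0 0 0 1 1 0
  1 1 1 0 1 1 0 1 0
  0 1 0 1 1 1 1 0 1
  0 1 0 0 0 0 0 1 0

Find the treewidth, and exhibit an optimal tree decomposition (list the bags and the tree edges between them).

Every bag has size at most 3, so the width is 3 − 1 = 2 and tw(G) ≤ 2. On the other hand G contains the 3-clique {1, 7, 8}. A clique must lie in a single bag of any decomposition, so no decomposition can have width below 2. Therefore the treewidth is 2.

Treewidth 2.
One optimal decomposition is:
Bags: B1 = {1, 3, 7}  B2 = {1, 6, 7}  B3 = {0, 1, 6}  B4 = {4, 6, 7}  B5 = {2, 4, 6}  B6 = {5, 6, 7}  B7 = {1, 7, 8}
Tree: B1–B2, B2–B3, B2–B4, B4–B5, B4–B6, B1–B7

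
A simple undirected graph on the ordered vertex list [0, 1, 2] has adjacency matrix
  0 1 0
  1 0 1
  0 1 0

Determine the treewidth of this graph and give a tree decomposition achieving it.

The largest bag has 2 vertices, giving width 1; this decomposition certifies tw(G) ≤ 1. Any graph with an edge has treewidth ≥ 1, and G has the edge 1–0. Combining the bounds, tw(G) = 1.

Treewidth 1.
Bags: B1 = {0, 1}  B2 = {1, 2}
Tree: B1–B2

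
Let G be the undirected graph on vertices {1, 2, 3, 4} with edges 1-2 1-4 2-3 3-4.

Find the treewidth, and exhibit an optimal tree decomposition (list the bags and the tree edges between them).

The largest bag has 3 vertices, giving width 2; this decomposition certifies tw(G) ≤ 2. Since 1–4–3–2–1 is a cycle in G, G is not acyclic. Forests are exactly the graphs of treewidth ≤ 1, so tw(G) ≥ 2. The upper and lower bounds meet at 2, so that is the treewidth.

Treewidth 2.
One such decomposition:
Bags: B1 = {1, 3, 4}  B2 = {1, 2, 3}
Tree: B1–B2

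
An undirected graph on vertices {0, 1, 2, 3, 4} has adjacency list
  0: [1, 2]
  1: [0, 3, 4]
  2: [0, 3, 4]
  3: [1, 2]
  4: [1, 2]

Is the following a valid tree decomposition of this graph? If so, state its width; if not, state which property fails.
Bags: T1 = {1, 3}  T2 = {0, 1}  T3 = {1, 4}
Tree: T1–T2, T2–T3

A tree decomposition must satisfy three properties: every vertex lies in some bag; for every edge, both endpoints lie together in some bag; and for every vertex, the bags containing it form a connected subtree. Here vertex 2 appears in no bag, so the decomposition is invalid.

No — vertex 2 appears in no bag.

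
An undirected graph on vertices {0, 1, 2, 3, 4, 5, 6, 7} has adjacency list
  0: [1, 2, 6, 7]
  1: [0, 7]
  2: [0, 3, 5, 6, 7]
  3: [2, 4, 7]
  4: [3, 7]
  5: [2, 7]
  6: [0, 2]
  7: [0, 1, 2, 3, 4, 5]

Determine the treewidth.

2

A width-2 tree decomposition is:
Bags: B1 = {0, 2, 7}  B2 = {0, 2, 6}  B3 = {2, 3, 7}  B4 = {2, 5, 7}  B5 = {3, 4, 7}  B6 = {0, 1, 7}
Tree: B1–B2, B1–B3, B1–B4, B3–B5, B1–B6
Every bag has size at most 3, so the width is 3 − 1 = 2 and tw(G) ≤ 2. On the other hand G contains the 3-clique {0, 2, 6}. A clique must lie in a single bag of any decomposition, so no decomposition can have width below 2. Combining the bounds, tw(G) = 2.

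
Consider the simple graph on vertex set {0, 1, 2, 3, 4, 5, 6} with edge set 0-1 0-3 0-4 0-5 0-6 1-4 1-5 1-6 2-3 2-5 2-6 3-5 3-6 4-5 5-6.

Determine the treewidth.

A width-3 tree decomposition is:
Bags: B1 = {0, 1, 5, 6}  B2 = {0, 3, 5, 6}  B3 = {0, 1, 4, 5}  B4 = {2, 3, 5, 6}
Tree: B1–B2, B1–B3, B2–B4
Every bag has size at most 4, so the width is 4 − 1 = 3 and tw(G) ≤ 3. For the lower bound, the 4 vertices {0, 1, 4, 5} are pairwise adjacent, and any tree decomposition puts a clique entirely inside one bag — forcing width ≥ 3. The upper and lower bounds meet at 3, so that is the treewidth.

3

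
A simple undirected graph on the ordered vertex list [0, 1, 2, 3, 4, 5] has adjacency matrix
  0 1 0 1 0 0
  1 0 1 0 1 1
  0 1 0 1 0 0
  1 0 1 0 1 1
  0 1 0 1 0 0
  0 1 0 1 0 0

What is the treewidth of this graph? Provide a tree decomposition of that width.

Treewidth 2.
One optimal decomposition is:
Bags: B1 = {1, 2, 3}  B2 = {1, 3, 4}  B3 = {1, 3, 5}  B4 = {0, 1, 3}
Tree: B1–B2, B2–B3, B3–B4

The largest bag has 3 vertices, giving width 2; this decomposition certifies tw(G) ≤ 2. For the lower bound, G contains the cycle 1–2–3–4–1, so G is not a forest; only forests have treewidth ≤ 1, hence tw(G) ≥ 2. Hence tw(G) = 2 exactly.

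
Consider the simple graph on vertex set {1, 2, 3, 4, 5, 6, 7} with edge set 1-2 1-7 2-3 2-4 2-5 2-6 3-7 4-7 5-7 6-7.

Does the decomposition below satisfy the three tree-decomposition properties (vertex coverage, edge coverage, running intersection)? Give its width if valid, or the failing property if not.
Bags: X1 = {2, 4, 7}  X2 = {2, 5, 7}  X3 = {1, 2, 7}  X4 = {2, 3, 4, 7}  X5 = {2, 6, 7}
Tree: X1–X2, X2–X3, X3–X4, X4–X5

No — bags containing vertex 4 are not connected in the tree.

A tree decomposition must satisfy three properties: every vertex lies in some bag; for every edge, both endpoints lie together in some bag; and for every vertex, the bags containing it form a connected subtree. Here bags containing vertex 4 are not connected in the tree, so the decomposition is invalid.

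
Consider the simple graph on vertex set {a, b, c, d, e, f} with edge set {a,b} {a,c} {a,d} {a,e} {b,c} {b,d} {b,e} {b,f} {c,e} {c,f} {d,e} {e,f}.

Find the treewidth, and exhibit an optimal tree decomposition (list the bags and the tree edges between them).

Treewidth 3.
One such decomposition:
Bags: B1 = {a, b, d, e}  B2 = {a, b, c, e}  B3 = {b, c, e, f}
Tree: B1–B2, B2–B3

The largest bag has 4 vertices, giving width 3; this decomposition certifies tw(G) ≤ 3. On the other hand G contains the 4-clique {a, b, d, e}. A clique must lie in a single bag of any decomposition, so no decomposition can have width below 3. Hence tw(G) = 3 exactly.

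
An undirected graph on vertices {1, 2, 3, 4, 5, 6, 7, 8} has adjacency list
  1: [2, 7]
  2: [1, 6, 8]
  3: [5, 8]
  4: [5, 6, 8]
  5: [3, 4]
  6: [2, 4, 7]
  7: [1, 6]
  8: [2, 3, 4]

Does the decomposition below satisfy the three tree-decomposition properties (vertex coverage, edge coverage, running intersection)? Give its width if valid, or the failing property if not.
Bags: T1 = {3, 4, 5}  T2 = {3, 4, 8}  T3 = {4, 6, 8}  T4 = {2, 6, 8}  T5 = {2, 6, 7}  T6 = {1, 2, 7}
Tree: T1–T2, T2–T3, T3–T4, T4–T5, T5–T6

Every vertex of G appears in some bag (union = {1, 2, 3, 4, 5, 6, 7, 8}); every edge is covered by a bag; and for each vertex v the set of bags containing v is connected in the bag tree. The decomposition is therefore valid. The largest bag has 3 vertices, so the width is 2.

Yes; width 2.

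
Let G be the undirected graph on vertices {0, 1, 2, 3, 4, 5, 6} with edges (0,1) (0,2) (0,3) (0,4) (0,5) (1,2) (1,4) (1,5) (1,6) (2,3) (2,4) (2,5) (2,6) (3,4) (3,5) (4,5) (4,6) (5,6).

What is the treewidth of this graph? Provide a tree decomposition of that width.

Each bag holds 5 vertices, so the decomposition has width 4, which upper-bounds the treewidth. Conversely, {0, 1, 2, 4, 5} is a clique of size 5, and the vertices of any clique must share a bag in every tree decomposition; so some bag has ≥ 5 vertices and tw(G) ≥ 4. Combining the bounds, tw(G) = 4.

Treewidth 4.
Bags: B1 = {1, 2, 4, 5, 6}  B2 = {0, 1, 2, 4, 5}  B3 = {0, 2, 3, 4, 5}
Tree: B1–B2, B2–B3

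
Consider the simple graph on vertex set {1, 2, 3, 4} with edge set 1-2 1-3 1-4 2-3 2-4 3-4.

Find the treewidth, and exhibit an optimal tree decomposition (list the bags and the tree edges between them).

A single bag containing all 4 vertices is trivially a valid decomposition of width 3. For the lower bound, the 4 vertices {1, 2, 3, 4} are pairwise adjacent, and any tree decomposition puts a clique entirely inside one bag — forcing width ≥ 3. The upper and lower bounds meet at 3, so that is the treewidth.

Treewidth 3.
One optimal decomposition is:
Bags: B1 = {1, 2, 3, 4}
Tree: (single bag)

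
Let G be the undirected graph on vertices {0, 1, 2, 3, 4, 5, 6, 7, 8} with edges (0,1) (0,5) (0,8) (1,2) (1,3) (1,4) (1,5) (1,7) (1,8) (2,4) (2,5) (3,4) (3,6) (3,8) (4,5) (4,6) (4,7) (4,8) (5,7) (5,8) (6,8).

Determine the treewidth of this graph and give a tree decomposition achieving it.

Each bag holds 4 vertices, so the decomposition has width 3, which upper-bounds the treewidth. On the other hand G contains the 4-clique {0, 1, 5, 8}. A clique must lie in a single bag of any decomposition, so no decomposition can have width below 3. Combining the bounds, tw(G) = 3.

Treewidth 3.
Bags: B1 = {1, 3, 4, 8}  B2 = {1, 4, 5, 8}  B3 = {1, 4, 5, 7}  B4 = {1, 2, 4, 5}  B5 = {0, 1, 5, 8}  B6 = {3, 4, 6, 8}
Tree: B1–B2, B2–B3, B2–B4, B2–B5, B1–B6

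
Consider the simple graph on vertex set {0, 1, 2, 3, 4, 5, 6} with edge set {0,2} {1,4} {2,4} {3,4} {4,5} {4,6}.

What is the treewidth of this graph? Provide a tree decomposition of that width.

Every bag has size at most 2, so the width is 2 − 1 = 1 and tw(G) ≤ 1. G has an edge, so its treewidth is at least 1. Combining the bounds, tw(G) = 1.

Treewidth 1.
Bags: B1 = {0, 2}  B2 = {2, 4}  B3 = {3, 4}  B4 = {4, 6}  B5 = {1, 4}  B6 = {4, 5}
Tree: B1–B2, B2–B3, B2–B4, B2–B5, B4–B6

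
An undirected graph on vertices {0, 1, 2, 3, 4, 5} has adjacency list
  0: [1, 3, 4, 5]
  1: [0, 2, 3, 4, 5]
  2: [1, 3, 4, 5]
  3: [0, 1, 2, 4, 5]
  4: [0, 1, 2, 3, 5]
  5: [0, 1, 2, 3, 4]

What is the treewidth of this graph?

4

A width-4 tree decomposition is:
Bags: B1 = {0, 1, 3, 4, 5}  B2 = {1, 2, 3, 4, 5}
Tree: B1–B2
The largest bag has 5 vertices, giving width 4; this decomposition certifies tw(G) ≤ 4. On the other hand G contains the 5-clique {0, 1, 3, 4, 5}. A clique must lie in a single bag of any decomposition, so no decomposition can have width below 4. The upper and lower bounds meet at 4, so that is the treewidth.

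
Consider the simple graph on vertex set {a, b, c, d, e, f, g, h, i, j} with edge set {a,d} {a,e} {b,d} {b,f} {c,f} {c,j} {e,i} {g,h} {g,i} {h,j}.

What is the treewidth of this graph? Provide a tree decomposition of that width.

Each bag holds 3 vertices, so the decomposition has width 2, which upper-bounds the treewidth. The edges f–b–d–a–e–i–g–h–j–c–f form a cycle, so G is not a tree and its treewidth is at least 2. Therefore the treewidth is 2.

Treewidth 2.
Bags: B1 = {b, d, f}  B2 = {a, d, f}  B3 = {a, e, f}  B4 = {e, f, i}  B5 = {f, g, i}  B6 = {f, g, h}  B7 = {f, h, j}  B8 = {c, f, j}
Tree: B1–B2, B2–B3, B3–B4, B4–B5, B5–B6, B6–B7, B7–B8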